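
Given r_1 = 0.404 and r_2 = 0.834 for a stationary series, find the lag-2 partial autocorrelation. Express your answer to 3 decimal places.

φ_{22} = (r_2 − r_1²) / (1 − r_1²)
r_1² = (0.404)² = 0.163216
Numerator = 0.834 − 0.1632 = 0.6708; denominator = 1 − 0.1632 = 0.8368
φ_{22} = 0.6708 / 0.8368 = 0.802

0.802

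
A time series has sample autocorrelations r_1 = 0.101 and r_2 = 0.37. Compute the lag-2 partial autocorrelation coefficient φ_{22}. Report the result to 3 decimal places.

0.364

φ_{22} = (r_2 − r_1²) / (1 − r_1²)
r_1² = (0.101)² = 0.010201
Numerator = 0.37 − 0.0102 = 0.3598; denominator = 1 − 0.0102 = 0.9898
φ_{22} = 0.3598 / 0.9898 = 0.364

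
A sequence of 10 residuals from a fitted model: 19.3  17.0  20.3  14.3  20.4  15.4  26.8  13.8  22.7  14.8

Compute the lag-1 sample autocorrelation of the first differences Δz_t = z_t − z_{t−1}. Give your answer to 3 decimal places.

First differences Δz: -2.3, 3.3, -6.0, 6.1, -5.0, 11.4, -13.0, 8.9, -7.9
Mean of differences = -0.5000
Numerator Σ(Δz_t−Δz̄)(Δz_{t+1}−Δz̄) = -483.1000
Denominator Σ(Δz_t−Δz̄)² = 552.7200
r_1(Δz) = -483.1000 / 552.7200 = -0.874

-0.874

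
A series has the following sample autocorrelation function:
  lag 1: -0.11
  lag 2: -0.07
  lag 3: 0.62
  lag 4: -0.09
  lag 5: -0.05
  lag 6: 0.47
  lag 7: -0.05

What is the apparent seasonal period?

The largest autocorrelation is r_3 = 0.62, with a weaker echo at lag 6 (0.47); the remaining lags stay at or below -0.05.
The dominant spike at lag 3 indicates a seasonal period of 3.

3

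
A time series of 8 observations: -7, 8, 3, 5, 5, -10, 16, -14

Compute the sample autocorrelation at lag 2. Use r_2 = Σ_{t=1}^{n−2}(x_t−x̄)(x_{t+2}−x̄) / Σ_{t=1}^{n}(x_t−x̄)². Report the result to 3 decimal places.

0.279

Mean x̄ = (-7 + 8 + 3 + 5 + 5 − 10 + 16 − 14)/8 = 0.7500
Numerator Σ_{t=1}^{6}(x_t−x̄)(x_{t+2}−x̄) = 200.6250
Denominator Σ(x_t−x̄)² = 719.5000
r_2 = 200.6250 / 719.5000 = 0.279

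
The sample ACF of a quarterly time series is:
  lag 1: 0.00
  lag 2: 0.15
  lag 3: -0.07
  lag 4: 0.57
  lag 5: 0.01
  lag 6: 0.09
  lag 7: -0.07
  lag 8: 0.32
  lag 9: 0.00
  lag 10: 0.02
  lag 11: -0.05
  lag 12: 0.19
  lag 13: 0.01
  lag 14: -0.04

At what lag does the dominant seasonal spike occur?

4

The largest autocorrelation is r_4 = 0.57, with weaker echoes at lags 8 (0.32) and 12 (0.19); the remaining lags stay at or below 0.15.
The dominant spike at lag 4 indicates a seasonal period of 4.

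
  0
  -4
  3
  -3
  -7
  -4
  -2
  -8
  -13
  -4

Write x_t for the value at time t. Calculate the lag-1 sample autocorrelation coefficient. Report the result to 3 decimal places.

0.175

Mean x̄ = (0 − 4 + 3 − 3 − 7 − 4 − 2 − 8 − 13 − 4)/10 = -4.2000
Numerator Σ_{t=1}^{9}(x_t−x̄)(x_{t+1}−x̄) = 30.7600
Denominator Σ(x_t−x̄)² = 175.6000
r_1 = 30.7600 / 175.6000 = 0.175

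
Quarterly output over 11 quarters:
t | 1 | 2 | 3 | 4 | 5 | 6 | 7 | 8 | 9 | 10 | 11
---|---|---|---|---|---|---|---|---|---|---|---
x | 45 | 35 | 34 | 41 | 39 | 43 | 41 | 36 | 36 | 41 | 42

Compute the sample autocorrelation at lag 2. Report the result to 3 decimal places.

Mean x̄ = (45 + 35 + 34 + 41 + 39 + 43 + 41 + 36 + 36 + 41 + 42)/11 = 39.3636
Numerator Σ_{t=1}^{9}(x_t−x̄)(x_{t+2}−x̄) = -62.1736
Denominator Σ(x_t−x̄)² = 130.5455
r_2 = -62.1736 / 130.5455 = -0.476

-0.476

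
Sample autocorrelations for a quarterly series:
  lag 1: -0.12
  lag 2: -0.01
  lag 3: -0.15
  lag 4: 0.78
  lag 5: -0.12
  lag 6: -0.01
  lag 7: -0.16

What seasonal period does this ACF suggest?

The largest autocorrelation is r_4 = 0.78; the remaining lags stay at or below -0.01.
The dominant spike at lag 4 indicates a seasonal period of 4.

4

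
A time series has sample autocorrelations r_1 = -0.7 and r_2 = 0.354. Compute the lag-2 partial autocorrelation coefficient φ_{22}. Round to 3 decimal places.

-0.267

φ_{22} = (r_2 − r_1²) / (1 − r_1²)
r_1² = (-0.7)² = 0.49
Numerator = 0.354 − 0.4900 = -0.1360; denominator = 1 − 0.4900 = 0.5100
φ_{22} = -0.1360 / 0.5100 = -0.267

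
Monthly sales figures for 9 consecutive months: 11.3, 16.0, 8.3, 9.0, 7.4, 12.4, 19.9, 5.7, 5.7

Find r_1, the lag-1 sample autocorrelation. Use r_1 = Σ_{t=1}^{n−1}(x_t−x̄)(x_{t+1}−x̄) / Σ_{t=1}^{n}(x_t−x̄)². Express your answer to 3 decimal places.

Mean x̄ = (11.3 + 16.0 + 8.3 + 9.0 + 7.4 + 12.4 + 19.9 + 5.7 + 5.7)/9 = 10.6333
Numerator Σ_{t=1}^{8}(x_t−x̄)(x_{t+1}−x̄) = -10.5711
Denominator Σ(x_t−x̄)² = 185.4800
r_1 = -10.5711 / 185.4800 = -0.057

-0.057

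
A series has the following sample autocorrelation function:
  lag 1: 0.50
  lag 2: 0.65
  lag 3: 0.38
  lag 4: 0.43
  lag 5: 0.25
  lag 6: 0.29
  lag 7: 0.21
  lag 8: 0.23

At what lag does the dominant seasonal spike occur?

2

The largest autocorrelation is r_2 = 0.65; the remaining lags stay at or below 0.50.
The dominant spike at lag 2 indicates a seasonal period of 2.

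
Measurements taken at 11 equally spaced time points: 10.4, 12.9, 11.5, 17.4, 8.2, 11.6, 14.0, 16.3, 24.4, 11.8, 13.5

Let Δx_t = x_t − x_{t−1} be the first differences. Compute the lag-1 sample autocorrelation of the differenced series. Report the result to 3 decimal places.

First differences Δx: 2.5, -1.4, 5.9, -9.2, 3.4, 2.4, 2.3, 8.1, -12.6, 1.7
Mean of differences = 0.3100
Numerator Σ(Δx_t−Δx̄)(Δx_{t+1}−Δx̄) = -188.2451
Denominator Σ(Δx_t−Δx̄)² = 376.5690
r_1(Δx) = -188.2451 / 376.5690 = -0.500

-0.500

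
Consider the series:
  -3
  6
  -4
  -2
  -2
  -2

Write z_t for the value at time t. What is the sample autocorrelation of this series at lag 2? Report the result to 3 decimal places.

0.035

Mean z̄ = (-3 + 6 − 4 − 2 − 2 − 2)/6 = -1.1667
Deviations from mean: -1.8333, 7.1667, -2.8333, -0.8333, -0.8333, -0.8333
Σ(z_t−z̄)(z_{t+2}−z̄) = (5.1944) + (-5.9722) + (2.3611) + (0.6944) = 2.2778
Denominator Σ(z_t−z̄)² = 64.8333
r_2 = 2.2778 / 64.8333 = 0.035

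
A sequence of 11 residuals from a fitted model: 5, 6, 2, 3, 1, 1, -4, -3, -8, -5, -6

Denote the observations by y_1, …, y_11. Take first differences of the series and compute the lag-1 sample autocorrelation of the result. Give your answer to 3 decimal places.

-0.724

First differences Δy: 1, -4, 1, -2, 0, -5, 1, -5, 3, -1
Mean of differences = -1.1000
Numerator Σ(Δy_t−Δȳ)(Δy_{t+1}−Δȳ) = -51.3100
Denominator Σ(Δy_t−Δȳ)² = 70.9000
r_1(Δy) = -51.3100 / 70.9000 = -0.724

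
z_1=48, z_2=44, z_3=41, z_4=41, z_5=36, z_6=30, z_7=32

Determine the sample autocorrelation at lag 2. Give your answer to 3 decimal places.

0.099

Mean z̄ = (48 + 44 + 41 + 41 + 36 + 30 + 32)/7 = 38.8571
Σ(z_t−z̄)(z_{t+2}−z̄) = (19.5918) + (11.0204) + (-6.1224) + (-18.9796) + (19.5918) = 25.1020
Denominator Σ(z_t−z̄)² = 252.8571
r_2 = 25.1020 / 252.8571 = 0.099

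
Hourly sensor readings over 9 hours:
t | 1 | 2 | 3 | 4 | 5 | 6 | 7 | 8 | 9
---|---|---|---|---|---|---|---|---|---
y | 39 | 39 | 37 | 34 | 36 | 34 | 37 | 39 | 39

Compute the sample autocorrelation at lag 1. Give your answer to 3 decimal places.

0.410

Mean ȳ = (39 + 39 + 37 + 34 + 36 + 34 + 37 + 39 + 39)/9 = 37.1111
Numerator Σ_{t=1}^{8}(y_t−ȳ)(y_{t+1}−ȳ) = 14.3210
Denominator Σ(y_t−ȳ)² = 34.8889
r_1 = 14.3210 / 34.8889 = 0.410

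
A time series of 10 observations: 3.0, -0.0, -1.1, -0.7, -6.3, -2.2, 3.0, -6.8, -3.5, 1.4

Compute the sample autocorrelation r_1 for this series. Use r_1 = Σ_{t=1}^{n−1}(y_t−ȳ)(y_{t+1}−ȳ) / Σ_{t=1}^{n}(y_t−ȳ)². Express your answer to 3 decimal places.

-0.131

Mean ȳ = (3.0 − 0.0 − 1.1 − 0.7 − 6.3 − 2.2 + 3.0 − 6.8 − 3.5 + 1.4)/10 = -1.3200
Numerator Σ_{t=1}^{9}(y_t−ȳ)(y_{t+1}−ȳ) = -14.0344
Denominator Σ(y_t−ȳ)² = 107.2560
r_1 = -14.0344 / 107.2560 = -0.131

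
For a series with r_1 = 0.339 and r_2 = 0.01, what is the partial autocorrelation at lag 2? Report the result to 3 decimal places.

φ_{22} = (r_2 − r_1²) / (1 − r_1²)
r_1² = (0.339)² = 0.114921
Numerator = 0.01 − 0.1149 = -0.1049; denominator = 1 − 0.1149 = 0.8851
φ_{22} = -0.1049 / 0.8851 = -0.119

-0.119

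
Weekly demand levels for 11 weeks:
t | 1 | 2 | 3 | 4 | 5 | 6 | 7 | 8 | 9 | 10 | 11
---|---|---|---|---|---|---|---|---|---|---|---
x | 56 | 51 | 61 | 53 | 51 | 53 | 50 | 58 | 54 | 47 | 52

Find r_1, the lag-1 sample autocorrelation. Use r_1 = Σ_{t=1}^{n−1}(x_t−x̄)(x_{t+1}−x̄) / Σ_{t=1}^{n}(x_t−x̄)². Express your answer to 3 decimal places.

Mean x̄ = (56 + 51 + 61 + 53 + 51 + 53 + 50 + 58 + 54 + 47 + 52)/11 = 53.2727
Numerator Σ_{t=1}^{10}(x_t−x̄)(x_{t+1}−x̄) = -32.3471
Denominator Σ(x_t−x̄)² = 152.1818
r_1 = -32.3471 / 152.1818 = -0.213

-0.213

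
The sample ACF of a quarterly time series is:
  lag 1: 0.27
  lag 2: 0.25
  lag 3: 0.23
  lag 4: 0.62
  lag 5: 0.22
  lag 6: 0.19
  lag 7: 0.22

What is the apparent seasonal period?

The largest autocorrelation is r_4 = 0.62; the remaining lags stay at or below 0.27. The elevated value at lag 1 (0.27), dropping to 0.25 at lag 2, reflects decaying short-term dependence rather than seasonality.
The dominant spike at lag 4 indicates a seasonal period of 4.

4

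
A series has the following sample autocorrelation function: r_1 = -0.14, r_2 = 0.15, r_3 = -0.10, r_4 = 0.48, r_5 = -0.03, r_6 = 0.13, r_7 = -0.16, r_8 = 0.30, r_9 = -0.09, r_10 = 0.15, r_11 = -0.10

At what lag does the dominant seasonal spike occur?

The largest autocorrelation is r_4 = 0.48, with a weaker echo at lag 8 (0.30); the remaining lags stay at or below 0.15.
The dominant spike at lag 4 indicates a seasonal period of 4.

4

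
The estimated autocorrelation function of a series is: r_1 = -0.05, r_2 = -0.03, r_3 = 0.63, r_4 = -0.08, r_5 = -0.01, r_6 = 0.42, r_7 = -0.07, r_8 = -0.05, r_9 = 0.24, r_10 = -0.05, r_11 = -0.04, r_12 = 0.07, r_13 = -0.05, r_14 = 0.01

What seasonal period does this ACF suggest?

3

The largest autocorrelation is r_3 = 0.63, with weaker echoes at lags 6 (0.42) and 9 (0.24); the remaining lags stay at or below 0.07.
The dominant spike at lag 3 indicates a seasonal period of 3.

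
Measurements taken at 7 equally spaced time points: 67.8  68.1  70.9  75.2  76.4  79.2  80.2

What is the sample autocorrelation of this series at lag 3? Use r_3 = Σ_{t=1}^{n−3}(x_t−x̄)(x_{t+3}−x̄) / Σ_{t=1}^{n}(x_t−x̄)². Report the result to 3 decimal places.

Mean x̄ = (67.8 + 68.1 + 70.9 + 75.2 + 76.4 + 79.2 + 80.2)/7 = 73.9714
Σ(x_t−x̄)(x_{t+3}−x̄) = (-7.5820) + (-14.2592) + (-16.0592) + (7.6522) = -30.2482
Denominator Σ(x_t−x̄)² = 155.5343
r_3 = -30.2482 / 155.5343 = -0.194

-0.194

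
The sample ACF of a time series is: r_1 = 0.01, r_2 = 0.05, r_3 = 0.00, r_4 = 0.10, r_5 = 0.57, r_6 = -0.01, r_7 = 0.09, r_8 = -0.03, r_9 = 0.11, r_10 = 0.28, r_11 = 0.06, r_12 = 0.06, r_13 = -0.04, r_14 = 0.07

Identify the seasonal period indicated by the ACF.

The largest autocorrelation is r_5 = 0.57, with a weaker echo at lag 10 (0.28); the remaining lags stay at or below 0.11.
The dominant spike at lag 5 indicates a seasonal period of 5.

5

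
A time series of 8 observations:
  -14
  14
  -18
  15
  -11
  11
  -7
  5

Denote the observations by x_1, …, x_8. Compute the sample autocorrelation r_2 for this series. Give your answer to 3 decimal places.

0.761

Mean x̄ = (-14 + 14 − 18 + 15 − 11 + 11 − 7 + 5)/8 = -0.6250
Σ(x_t−x̄)(x_{t+2}−x̄) = (232.3906) + (228.5156) + (180.2656) + (181.6406) + (66.1406) + (65.3906) = 954.3438
Denominator Σ(x_t−x̄)² = 1253.8750
r_2 = 954.3438 / 1253.8750 = 0.761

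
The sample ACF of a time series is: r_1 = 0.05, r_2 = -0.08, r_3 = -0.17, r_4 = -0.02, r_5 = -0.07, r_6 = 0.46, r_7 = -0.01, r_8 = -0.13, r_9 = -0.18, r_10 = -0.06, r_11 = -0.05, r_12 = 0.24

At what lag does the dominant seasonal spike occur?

6

The largest autocorrelation is r_6 = 0.46, with a weaker echo at lag 12 (0.24); the remaining lags stay at or below 0.05.
The dominant spike at lag 6 indicates a seasonal period of 6.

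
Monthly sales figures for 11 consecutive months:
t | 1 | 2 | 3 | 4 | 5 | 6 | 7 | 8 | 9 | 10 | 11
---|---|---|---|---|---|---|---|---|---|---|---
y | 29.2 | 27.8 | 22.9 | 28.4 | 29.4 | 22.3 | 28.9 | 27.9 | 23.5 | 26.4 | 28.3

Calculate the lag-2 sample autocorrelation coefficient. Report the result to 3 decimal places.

-0.523

Mean ȳ = (29.2 + 27.8 + 22.9 + 28.4 + 29.4 + 22.3 + 28.9 + 27.9 + 23.5 + 26.4 + 28.3)/11 = 26.8182
Numerator Σ_{t=1}^{9}(y_t−ȳ)(y_{t+2}−ȳ) = -36.8325
Denominator Σ(y_t−ȳ)² = 70.4564
r_2 = -36.8325 / 70.4564 = -0.523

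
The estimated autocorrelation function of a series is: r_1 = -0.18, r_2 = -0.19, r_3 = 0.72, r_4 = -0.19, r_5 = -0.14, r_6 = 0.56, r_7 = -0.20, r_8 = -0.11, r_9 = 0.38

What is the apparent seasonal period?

3

The largest autocorrelation is r_3 = 0.72, with weaker echoes at lags 6 (0.56) and 9 (0.38); the remaining lags stay at or below -0.11.
The dominant spike at lag 3 indicates a seasonal period of 3.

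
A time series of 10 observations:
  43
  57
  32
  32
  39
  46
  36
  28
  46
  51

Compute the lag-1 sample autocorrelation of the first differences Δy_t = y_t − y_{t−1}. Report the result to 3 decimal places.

First differences Δy: 14, -25, 0, 7, 7, -10, -8, 18, 5
Mean of differences = 0.8889
Numerator Σ(Δy_t−Δȳ)(Δy_{t+1}−Δȳ) = -336.0123
Denominator Σ(Δy_t−Δȳ)² = 1424.8889
r_1(Δy) = -336.0123 / 1424.8889 = -0.236

-0.236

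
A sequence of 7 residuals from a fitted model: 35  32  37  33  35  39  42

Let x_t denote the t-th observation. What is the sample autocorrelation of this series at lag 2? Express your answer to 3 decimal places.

Mean x̄ = (35 + 32 + 37 + 33 + 35 + 39 + 42)/7 = 36.1429
Deviations from mean: -1.1429, -4.1429, 0.8571, -3.1429, -1.1429, 2.8571, 5.8571
Σ(x_t−x̄)(x_{t+2}−x̄) = (-0.9796) + (13.0204) + (-0.9796) + (-8.9796) + (-6.6939) = -4.6122
Denominator Σ(x_t−x̄)² = 72.8571
r_2 = -4.6122 / 72.8571 = -0.063

-0.063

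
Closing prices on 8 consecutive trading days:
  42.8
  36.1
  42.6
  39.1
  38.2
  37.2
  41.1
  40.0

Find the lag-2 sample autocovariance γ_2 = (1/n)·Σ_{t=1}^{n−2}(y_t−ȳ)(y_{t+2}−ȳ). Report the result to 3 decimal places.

Mean ȳ = (42.8 + 36.1 + 42.6 + 39.1 + 38.2 + 37.2 + 41.1 + 40.0)/8 = 39.6375
Σ_{t=1}^{6}(y_t−ȳ)(y_{t+2}−ȳ) = 5.3359
γ_2 = 5.3359 / 8 = 0.667

0.667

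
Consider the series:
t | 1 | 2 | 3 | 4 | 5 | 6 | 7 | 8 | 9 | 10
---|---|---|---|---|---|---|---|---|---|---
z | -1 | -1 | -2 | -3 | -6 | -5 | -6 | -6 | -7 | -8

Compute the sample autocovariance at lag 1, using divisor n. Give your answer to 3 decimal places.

3.875

Mean z̄ = (-1 − 1 − 2 − 3 − 6 − 5 − 6 − 6 − 7 − 8)/10 = -4.5000
Σ_{t=1}^{9}(z_t−z̄)(z_{t+1}−z̄) = 38.7500
γ_1 = 38.7500 / 10 = 3.875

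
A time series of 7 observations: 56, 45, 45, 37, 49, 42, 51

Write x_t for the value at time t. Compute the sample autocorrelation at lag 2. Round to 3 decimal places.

0.214

Mean x̄ = (56 + 45 + 45 + 37 + 49 + 42 + 51)/7 = 46.4286
Σ(x_t−x̄)(x_{t+2}−x̄) = (-13.6735) + (13.4694) + (-3.6735) + (41.7551) + (11.7551) = 49.6327
Denominator Σ(x_t−x̄)² = 231.7143
r_2 = 49.6327 / 231.7143 = 0.214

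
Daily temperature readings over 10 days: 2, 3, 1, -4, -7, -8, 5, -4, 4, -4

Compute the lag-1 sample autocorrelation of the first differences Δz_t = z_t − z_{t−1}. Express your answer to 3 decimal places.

First differences Δz: 1, -2, -5, -3, -1, 13, -9, 8, -8
Mean of differences = -0.6667
Numerator Σ(Δz_t−Δz̄)(Δz_{t+1}−Δz̄) = -239.7778
Denominator Σ(Δz_t−Δz̄)² = 414.0000
r_1(Δz) = -239.7778 / 414.0000 = -0.579

-0.579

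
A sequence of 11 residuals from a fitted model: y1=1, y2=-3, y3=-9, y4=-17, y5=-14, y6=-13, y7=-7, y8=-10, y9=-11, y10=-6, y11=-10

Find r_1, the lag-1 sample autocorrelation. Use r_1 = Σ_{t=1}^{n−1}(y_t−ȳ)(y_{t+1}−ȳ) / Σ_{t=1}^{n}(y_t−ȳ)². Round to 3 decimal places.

Mean ȳ = (1 − 3 − 9 − 17 − 14 − 13 − 7 − 10 − 11 − 6 − 10)/11 = -9.0000
Numerator Σ_{t=1}^{10}(y_t−ȳ)(y_{t+1}−ȳ) = 103.0000
Denominator Σ(y_t−ȳ)² = 260.0000
r_1 = 103.0000 / 260.0000 = 0.396

0.396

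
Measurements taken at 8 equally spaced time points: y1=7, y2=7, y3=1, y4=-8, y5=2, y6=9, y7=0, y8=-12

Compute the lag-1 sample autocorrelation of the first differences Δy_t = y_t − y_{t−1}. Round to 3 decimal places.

First differences Δy: 0, -6, -9, 10, 7, -9, -12
Mean of differences = -2.7143
Numerator Σ(Δy_t−Δȳ)(Δy_{t+1}−Δȳ) = 52.6327
Denominator Σ(Δy_t−Δȳ)² = 439.4286
r_1(Δy) = 52.6327 / 439.4286 = 0.120

0.120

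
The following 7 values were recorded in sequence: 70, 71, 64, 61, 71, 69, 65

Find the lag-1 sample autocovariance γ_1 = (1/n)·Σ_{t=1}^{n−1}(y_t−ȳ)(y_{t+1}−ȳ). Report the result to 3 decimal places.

Mean ȳ = (70 + 71 + 64 + 61 + 71 + 69 + 65)/7 = 67.2857
Σ_{t=1}^{6}(y_t−ȳ)(y_{t+1}−ȳ) = -2.3673
γ_1 = -2.3673 / 7 = -0.338

-0.338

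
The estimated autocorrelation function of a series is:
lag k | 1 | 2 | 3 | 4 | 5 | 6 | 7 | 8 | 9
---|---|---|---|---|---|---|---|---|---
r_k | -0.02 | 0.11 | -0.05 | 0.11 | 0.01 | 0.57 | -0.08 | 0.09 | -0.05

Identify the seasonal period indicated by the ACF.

6

The largest autocorrelation is r_6 = 0.57; the remaining lags stay at or below 0.11.
The dominant spike at lag 6 indicates a seasonal period of 6.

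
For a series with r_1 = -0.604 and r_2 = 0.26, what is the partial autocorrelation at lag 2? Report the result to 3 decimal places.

φ_{22} = (r_2 − r_1²) / (1 − r_1²)
r_1² = (-0.604)² = 0.364816
Numerator = 0.26 − 0.3648 = -0.1048; denominator = 1 − 0.3648 = 0.6352
φ_{22} = -0.1048 / 0.6352 = -0.165

-0.165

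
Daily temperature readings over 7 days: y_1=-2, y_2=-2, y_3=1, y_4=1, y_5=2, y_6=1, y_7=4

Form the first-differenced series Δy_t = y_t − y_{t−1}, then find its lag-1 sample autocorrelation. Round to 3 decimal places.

First differences Δy: 0, 3, 0, 1, -1, 3
Mean of differences = 1.0000
Numerator Σ(Δy_t−Δȳ)(Δy_{t+1}−Δȳ) = -8.0000
Denominator Σ(Δy_t−Δȳ)² = 14.0000
r_1(Δy) = -8.0000 / 14.0000 = -0.571

-0.571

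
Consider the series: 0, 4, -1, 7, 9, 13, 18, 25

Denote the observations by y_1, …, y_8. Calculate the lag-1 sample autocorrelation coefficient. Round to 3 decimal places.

Mean ȳ = (0 + 4 − 1 + 7 + 9 + 13 + 18 + 25)/8 = 9.3750
Deviations from mean: -9.3750, -5.3750, -10.3750, -2.3750, -0.3750, 3.6250, 8.6250, 15.6250
Σ(y_t−ȳ)(y_{t+1}−ȳ) = (50.3906) + (55.7656) + (24.6406) + (0.8906) + (-1.3594) + (31.2656) + (134.7656) = 296.3594
Denominator Σ(y_t−ȳ)² = 561.8750
r_1 = 296.3594 / 561.8750 = 0.527

0.527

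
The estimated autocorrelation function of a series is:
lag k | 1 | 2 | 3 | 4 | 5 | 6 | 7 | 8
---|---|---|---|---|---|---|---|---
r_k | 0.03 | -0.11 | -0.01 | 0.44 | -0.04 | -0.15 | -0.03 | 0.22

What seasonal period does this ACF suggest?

The largest autocorrelation is r_4 = 0.44, with a weaker echo at lag 8 (0.22); the remaining lags stay at or below 0.03.
The dominant spike at lag 4 indicates a seasonal period of 4.

4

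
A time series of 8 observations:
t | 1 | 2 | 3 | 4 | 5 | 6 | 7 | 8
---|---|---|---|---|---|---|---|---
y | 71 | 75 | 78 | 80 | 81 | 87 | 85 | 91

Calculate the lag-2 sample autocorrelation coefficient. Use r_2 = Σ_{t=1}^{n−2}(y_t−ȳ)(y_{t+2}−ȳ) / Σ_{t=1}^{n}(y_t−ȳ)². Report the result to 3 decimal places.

0.302

Mean ȳ = (71 + 75 + 78 + 80 + 81 + 87 + 85 + 91)/8 = 81.0000
Deviations from mean: -10.0000, -6.0000, -3.0000, -1.0000, 0.0000, 6.0000, 4.0000, 10.0000
Σ(y_t−ȳ)(y_{t+2}−ȳ) = (30.0000) + (6.0000) + (0.0000) + (-6.0000) + (0.0000) + (60.0000) = 90.0000
Denominator Σ(y_t−ȳ)² = 298.0000
r_2 = 90.0000 / 298.0000 = 0.302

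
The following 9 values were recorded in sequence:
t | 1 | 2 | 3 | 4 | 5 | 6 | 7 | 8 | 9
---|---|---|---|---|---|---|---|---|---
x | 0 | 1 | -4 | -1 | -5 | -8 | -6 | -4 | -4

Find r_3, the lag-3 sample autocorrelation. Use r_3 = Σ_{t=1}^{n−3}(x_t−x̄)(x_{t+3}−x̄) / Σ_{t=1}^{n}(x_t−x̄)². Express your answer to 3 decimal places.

Mean x̄ = (0 + 1 − 4 − 1 − 5 − 8 − 6 − 4 − 4)/9 = -3.4444
Σ(x_t−x̄)(x_{t+3}−x̄) = (8.4198) + (-6.9136) + (2.5309) + (-6.2469) + (0.8642) + (2.5309) = 1.1852
Denominator Σ(x_t−x̄)² = 68.2222
r_3 = 1.1852 / 68.2222 = 0.017

0.017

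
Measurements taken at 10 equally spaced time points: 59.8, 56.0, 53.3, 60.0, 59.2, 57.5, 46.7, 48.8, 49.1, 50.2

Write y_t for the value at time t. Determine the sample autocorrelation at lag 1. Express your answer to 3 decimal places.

0.482

Mean ȳ = (59.8 + 56.0 + 53.3 + 60.0 + 59.2 + 57.5 + 46.7 + 48.8 + 49.1 + 50.2)/10 = 54.0600
Numerator Σ_{t=1}^{9}(y_t−ȳ)(y_{t+1}−ȳ) = 111.9904
Denominator Σ(y_t−ȳ)² = 232.1640
r_1 = 111.9904 / 232.1640 = 0.482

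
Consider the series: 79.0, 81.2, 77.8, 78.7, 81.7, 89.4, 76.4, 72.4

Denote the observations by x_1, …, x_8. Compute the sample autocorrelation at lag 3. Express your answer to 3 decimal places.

Mean x̄ = (79.0 + 81.2 + 77.8 + 78.7 + 81.7 + 89.4 + 76.4 + 72.4)/8 = 79.5750
Deviations from mean: -0.5750, 1.6250, -1.7750, -0.8750, 2.1250, 9.8250, -3.1750, -7.1750
Σ(x_t−x̄)(x_{t+3}−x̄) = (0.5031) + (3.4531) + (-17.4394) + (2.7781) + (-15.2469) = -25.9519
Denominator Σ(x_t−x̄)² = 169.4950
r_3 = -25.9519 / 169.4950 = -0.153

-0.153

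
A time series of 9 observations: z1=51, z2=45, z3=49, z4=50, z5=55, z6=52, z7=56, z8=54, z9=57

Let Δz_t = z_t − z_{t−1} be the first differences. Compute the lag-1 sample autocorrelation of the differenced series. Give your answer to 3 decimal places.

First differences Δz: -6, 4, 1, 5, -3, 4, -2, 3
Mean of differences = 0.7500
Numerator Σ(Δz_t−Δz̄)(Δz_{t+1}−Δz̄) = -63.3125
Denominator Σ(Δz_t−Δz̄)² = 111.5000
r_1(Δz) = -63.3125 / 111.5000 = -0.568

-0.568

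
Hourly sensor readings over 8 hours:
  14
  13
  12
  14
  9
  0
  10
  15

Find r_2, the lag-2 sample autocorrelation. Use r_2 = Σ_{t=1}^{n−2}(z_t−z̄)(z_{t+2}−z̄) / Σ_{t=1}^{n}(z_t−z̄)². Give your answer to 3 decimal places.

Mean z̄ = (14 + 13 + 12 + 14 + 9 + 0 + 10 + 15)/8 = 10.8750
Deviations from mean: 3.1250, 2.1250, 1.1250, 3.1250, -1.8750, -10.8750, -0.8750, 4.1250
Σ(z_t−z̄)(z_{t+2}−z̄) = (3.5156) + (6.6406) + (-2.1094) + (-33.9844) + (1.6406) + (-44.8594) = -69.1563
Denominator Σ(z_t−z̄)² = 164.8750
r_2 = -69.1563 / 164.8750 = -0.419

-0.419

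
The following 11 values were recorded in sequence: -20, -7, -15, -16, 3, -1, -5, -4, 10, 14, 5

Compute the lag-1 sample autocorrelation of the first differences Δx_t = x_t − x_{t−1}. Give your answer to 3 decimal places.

First differences Δx: 13, -8, -1, 19, -4, -4, 1, 14, 4, -9
Mean of differences = 2.5000
Numerator Σ(Δx_t−Δx̄)(Δx_{t+1}−Δx̄) = -203.7500
Denominator Σ(Δx_t−Δx̄)² = 858.5000
r_1(Δx) = -203.7500 / 858.5000 = -0.237

-0.237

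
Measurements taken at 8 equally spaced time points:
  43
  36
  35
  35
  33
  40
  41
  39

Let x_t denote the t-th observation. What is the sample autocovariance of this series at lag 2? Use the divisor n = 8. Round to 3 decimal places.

Mean x̄ = (43 + 36 + 35 + 35 + 33 + 40 + 41 + 39)/8 = 37.7500
Deviations: 5.2500, -1.7500, -2.7500, -2.7500, -4.7500, 2.2500, 3.2500, 1.2500
Σ_{t=1}^{6}(x_t−x̄)(x_{t+2}−x̄) = -15.3750
γ_2 = -15.3750 / 8 = -1.922

-1.922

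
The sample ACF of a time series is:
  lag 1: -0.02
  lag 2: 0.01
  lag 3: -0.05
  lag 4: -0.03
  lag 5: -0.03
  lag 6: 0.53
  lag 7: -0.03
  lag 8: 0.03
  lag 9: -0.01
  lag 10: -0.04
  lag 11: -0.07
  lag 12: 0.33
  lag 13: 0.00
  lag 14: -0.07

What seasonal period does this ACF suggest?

6

The largest autocorrelation is r_6 = 0.53, with a weaker echo at lag 12 (0.33); the remaining lags stay at or below 0.03.
The dominant spike at lag 6 indicates a seasonal period of 6.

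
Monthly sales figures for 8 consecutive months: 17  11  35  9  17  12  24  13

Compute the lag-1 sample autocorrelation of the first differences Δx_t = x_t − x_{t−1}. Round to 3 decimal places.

-0.732

First differences Δx: -6, 24, -26, 8, -5, 12, -11
Mean of differences = -0.5714
Numerator Σ(Δx_t−Δx̄)(Δx_{t+1}−Δx̄) = -1200.8980
Denominator Σ(Δx_t−Δx̄)² = 1639.7143
r_1(Δx) = -1200.8980 / 1639.7143 = -0.732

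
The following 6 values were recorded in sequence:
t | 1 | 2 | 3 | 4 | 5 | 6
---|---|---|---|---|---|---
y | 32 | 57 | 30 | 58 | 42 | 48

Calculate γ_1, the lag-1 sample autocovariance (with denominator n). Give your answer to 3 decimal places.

Mean ȳ = (32 + 57 + 30 + 58 + 42 + 48)/6 = 44.5000
Σ_{t=1}^{5}(y_t−ȳ)(y_{t+1}−ȳ) = -575.7500
γ_1 = -575.7500 / 6 = -95.958

-95.958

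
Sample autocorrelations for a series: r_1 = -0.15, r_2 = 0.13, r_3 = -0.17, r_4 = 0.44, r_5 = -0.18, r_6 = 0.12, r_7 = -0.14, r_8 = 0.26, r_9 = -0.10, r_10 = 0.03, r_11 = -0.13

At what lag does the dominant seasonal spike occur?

4

The largest autocorrelation is r_4 = 0.44, with a weaker echo at lag 8 (0.26); the remaining lags stay at or below 0.13.
The dominant spike at lag 4 indicates a seasonal period of 4.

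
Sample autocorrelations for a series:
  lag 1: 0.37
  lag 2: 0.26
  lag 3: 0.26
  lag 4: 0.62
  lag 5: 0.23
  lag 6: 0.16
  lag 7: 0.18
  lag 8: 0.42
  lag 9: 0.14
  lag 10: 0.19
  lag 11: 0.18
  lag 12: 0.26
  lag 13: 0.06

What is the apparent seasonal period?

4

The largest autocorrelation is r_4 = 0.62, with a weaker echo at lag 8 (0.42); the remaining lags stay at or below 0.37. The elevated value at lag 1 (0.37), dropping to 0.26 at lag 2, reflects decaying short-term dependence rather than seasonality.
The dominant spike at lag 4 indicates a seasonal period of 4.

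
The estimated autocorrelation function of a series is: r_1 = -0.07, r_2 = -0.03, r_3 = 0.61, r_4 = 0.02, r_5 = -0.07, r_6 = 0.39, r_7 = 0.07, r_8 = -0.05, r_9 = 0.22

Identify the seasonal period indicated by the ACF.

3

The largest autocorrelation is r_3 = 0.61, with weaker echoes at lags 6 (0.39) and 9 (0.22); the remaining lags stay at or below 0.07.
The dominant spike at lag 3 indicates a seasonal period of 3.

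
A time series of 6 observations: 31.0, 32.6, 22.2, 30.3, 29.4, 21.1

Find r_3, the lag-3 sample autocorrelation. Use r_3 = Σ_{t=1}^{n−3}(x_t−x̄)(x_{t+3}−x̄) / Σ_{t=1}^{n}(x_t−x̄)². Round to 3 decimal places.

0.450

Mean x̄ = (31.0 + 32.6 + 22.2 + 30.3 + 29.4 + 21.1)/6 = 27.7667
Deviations from mean: 3.2333, 4.8333, -5.5667, 2.5333, 1.6333, -6.6667
Σ(x_t−x̄)(x_{t+3}−x̄) = (8.1911) + (7.8944) + (37.1111) = 53.1967
Denominator Σ(x_t−x̄)² = 118.3333
r_3 = 53.1967 / 118.3333 = 0.450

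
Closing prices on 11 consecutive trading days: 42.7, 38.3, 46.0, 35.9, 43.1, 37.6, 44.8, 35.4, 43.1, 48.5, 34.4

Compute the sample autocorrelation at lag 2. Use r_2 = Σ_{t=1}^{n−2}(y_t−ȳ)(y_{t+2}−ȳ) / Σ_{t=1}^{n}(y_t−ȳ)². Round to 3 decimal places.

0.128

Mean ȳ = (42.7 + 38.3 + 46.0 + 35.9 + 43.1 + 37.6 + 44.8 + 35.4 + 43.1 + 48.5 + 34.4)/11 = 40.8909
Numerator Σ_{t=1}^{9}(y_t−ȳ)(y_{t+2}−ȳ) = 29.1062
Denominator Σ(y_t−ȳ)² = 227.0491
r_2 = 29.1062 / 227.0491 = 0.128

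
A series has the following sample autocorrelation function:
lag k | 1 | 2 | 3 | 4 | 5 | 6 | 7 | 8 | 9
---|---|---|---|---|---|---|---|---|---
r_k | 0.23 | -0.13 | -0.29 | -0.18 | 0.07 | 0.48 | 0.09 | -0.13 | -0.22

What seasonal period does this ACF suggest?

6

The largest autocorrelation is r_6 = 0.48; the remaining lags stay at or below 0.23.
The dominant spike at lag 6 indicates a seasonal period of 6.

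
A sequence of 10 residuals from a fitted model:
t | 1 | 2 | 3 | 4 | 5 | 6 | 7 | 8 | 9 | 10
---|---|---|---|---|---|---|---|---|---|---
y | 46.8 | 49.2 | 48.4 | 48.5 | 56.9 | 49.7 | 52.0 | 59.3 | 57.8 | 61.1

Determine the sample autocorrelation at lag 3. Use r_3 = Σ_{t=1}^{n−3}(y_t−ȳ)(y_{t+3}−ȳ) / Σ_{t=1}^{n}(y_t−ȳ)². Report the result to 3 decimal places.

Mean ȳ = (46.8 + 49.2 + 48.4 + 48.5 + 56.9 + 49.7 + 52.0 + 59.3 + 57.8 + 61.1)/10 = 52.9700
Σ(y_t−ȳ)(y_{t+3}−ȳ) = (27.5799) + (-14.8161) + (14.9439) + (4.3359) + (24.8769) + (-15.7941) + (-7.8861) = 33.2403
Denominator Σ(y_t−ȳ)² = 249.7210
r_3 = 33.2403 / 249.7210 = 0.133

0.133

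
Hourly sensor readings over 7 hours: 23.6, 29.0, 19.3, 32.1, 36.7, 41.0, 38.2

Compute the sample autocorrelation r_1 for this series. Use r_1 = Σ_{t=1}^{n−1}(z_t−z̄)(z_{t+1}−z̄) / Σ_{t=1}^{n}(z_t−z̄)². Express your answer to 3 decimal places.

0.419

Mean z̄ = (23.6 + 29.0 + 19.3 + 32.1 + 36.7 + 41.0 + 38.2)/7 = 31.4143
Numerator Σ_{t=1}^{6}(z_t−z̄)(z_{t+1}−z̄) = 159.1441
Denominator Σ(z_t−z̄)² = 379.9886
r_1 = 159.1441 / 379.9886 = 0.419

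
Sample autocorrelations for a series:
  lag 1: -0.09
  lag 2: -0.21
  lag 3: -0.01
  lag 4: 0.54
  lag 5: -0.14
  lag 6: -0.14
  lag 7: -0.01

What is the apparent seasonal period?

The largest autocorrelation is r_4 = 0.54; the remaining lags stay at or below -0.01.
The dominant spike at lag 4 indicates a seasonal period of 4.

4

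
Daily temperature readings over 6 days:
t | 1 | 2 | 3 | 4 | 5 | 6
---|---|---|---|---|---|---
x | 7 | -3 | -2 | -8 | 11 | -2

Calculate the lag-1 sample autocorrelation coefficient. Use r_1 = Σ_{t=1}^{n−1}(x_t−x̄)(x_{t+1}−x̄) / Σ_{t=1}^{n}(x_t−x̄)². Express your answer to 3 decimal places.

-0.434

Mean x̄ = (7 − 3 − 2 − 8 + 11 − 2)/6 = 0.5000
Deviations from mean: 6.5000, -3.5000, -2.5000, -8.5000, 10.5000, -2.5000
Σ(x_t−x̄)(x_{t+1}−x̄) = (-22.7500) + (8.7500) + (21.2500) + (-89.2500) + (-26.2500) = -108.2500
Denominator Σ(x_t−x̄)² = 249.5000
r_1 = -108.2500 / 249.5000 = -0.434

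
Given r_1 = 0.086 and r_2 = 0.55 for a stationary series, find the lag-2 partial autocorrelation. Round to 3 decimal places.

φ_{22} = (r_2 − r_1²) / (1 − r_1²)
r_1² = (0.086)² = 0.007396
Numerator = 0.55 − 0.0074 = 0.5426; denominator = 1 − 0.0074 = 0.9926
φ_{22} = 0.5426 / 0.9926 = 0.547

0.547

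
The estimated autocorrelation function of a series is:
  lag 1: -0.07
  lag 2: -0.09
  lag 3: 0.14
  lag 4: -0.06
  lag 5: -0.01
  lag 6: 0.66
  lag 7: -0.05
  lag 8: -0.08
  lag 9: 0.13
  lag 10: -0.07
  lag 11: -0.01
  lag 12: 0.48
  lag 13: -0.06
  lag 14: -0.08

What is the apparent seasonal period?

6

The largest autocorrelation is r_6 = 0.66, with a weaker echo at lag 12 (0.48); the remaining lags stay at or below 0.14.
The dominant spike at lag 6 indicates a seasonal period of 6.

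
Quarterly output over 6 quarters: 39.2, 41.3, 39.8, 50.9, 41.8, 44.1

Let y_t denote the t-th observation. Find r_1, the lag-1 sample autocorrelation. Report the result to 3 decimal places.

Mean ȳ = (39.2 + 41.3 + 39.8 + 50.9 + 41.8 + 44.1)/6 = 42.8500
Deviations from mean: -3.6500, -1.5500, -3.0500, 8.0500, -1.0500, 1.2500
Σ(y_t−ȳ)(y_{t+1}−ȳ) = (5.6575) + (4.7275) + (-24.5525) + (-8.4525) + (-1.3125) = -23.9325
Denominator Σ(y_t−ȳ)² = 92.4950
r_1 = -23.9325 / 92.4950 = -0.259

-0.259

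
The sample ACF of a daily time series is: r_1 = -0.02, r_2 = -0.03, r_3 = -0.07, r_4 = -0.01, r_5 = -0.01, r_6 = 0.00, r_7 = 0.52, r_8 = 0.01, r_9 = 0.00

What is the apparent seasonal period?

The largest autocorrelation is r_7 = 0.52; the remaining lags stay at or below 0.01.
The dominant spike at lag 7 indicates a seasonal period of 7.

7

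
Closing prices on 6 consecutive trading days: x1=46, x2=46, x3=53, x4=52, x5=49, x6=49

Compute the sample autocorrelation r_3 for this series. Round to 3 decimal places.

Mean x̄ = (46 + 46 + 53 + 52 + 49 + 49)/6 = 49.1667
Deviations from mean: -3.1667, -3.1667, 3.8333, 2.8333, -0.1667, -0.1667
Numerator Σ_{t=1}^{3}(x_t−x̄)(x_{t+3}−x̄) = -9.0833
Denominator Σ(x_t−x̄)² = 42.8333
r_3 = -9.0833 / 42.8333 = -0.212

-0.212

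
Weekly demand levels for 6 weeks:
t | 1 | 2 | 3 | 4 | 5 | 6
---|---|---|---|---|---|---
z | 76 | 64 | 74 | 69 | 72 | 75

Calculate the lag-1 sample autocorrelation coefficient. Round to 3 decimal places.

-0.564

Mean z̄ = (76 + 64 + 74 + 69 + 72 + 75)/6 = 71.6667
Deviations from mean: 4.3333, -7.6667, 2.3333, -2.6667, 0.3333, 3.3333
Numerator Σ_{t=1}^{5}(z_t−z̄)(z_{t+1}−z̄) = -57.1111
Denominator Σ(z_t−z̄)² = 101.3333
r_1 = -57.1111 / 101.3333 = -0.564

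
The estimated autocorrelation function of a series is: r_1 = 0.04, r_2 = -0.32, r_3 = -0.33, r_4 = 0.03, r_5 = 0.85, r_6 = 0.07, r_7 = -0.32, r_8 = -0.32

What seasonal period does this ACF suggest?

The largest autocorrelation is r_5 = 0.85; the remaining lags stay at or below 0.07.
The dominant spike at lag 5 indicates a seasonal period of 5.

5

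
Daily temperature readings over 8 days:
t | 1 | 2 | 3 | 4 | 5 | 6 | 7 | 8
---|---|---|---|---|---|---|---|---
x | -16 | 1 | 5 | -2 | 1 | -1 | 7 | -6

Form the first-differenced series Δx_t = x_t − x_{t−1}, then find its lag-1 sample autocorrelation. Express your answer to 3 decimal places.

-0.201

First differences Δx: 17, 4, -7, 3, -2, 8, -13
Mean of differences = 1.4286
Numerator Σ(Δx_t−Δx̄)(Δx_{t+1}−Δx̄) = -117.6122
Denominator Σ(Δx_t−Δx̄)² = 585.7143
r_1(Δx) = -117.6122 / 585.7143 = -0.201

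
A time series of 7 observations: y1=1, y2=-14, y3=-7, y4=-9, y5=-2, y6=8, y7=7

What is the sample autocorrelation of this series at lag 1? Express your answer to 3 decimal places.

Mean ȳ = (1 − 14 − 7 − 9 − 2 + 8 + 7)/7 = -2.2857
Deviations from mean: 3.2857, -11.7143, -4.7143, -6.7143, 0.2857, 10.2857, 9.2857
Σ(y_t−ȳ)(y_{t+1}−ȳ) = (-38.4898) + (55.2245) + (31.6531) + (-1.9184) + (2.9388) + (95.5102) = 144.9184
Denominator Σ(y_t−ȳ)² = 407.4286
r_1 = 144.9184 / 407.4286 = 0.356

0.356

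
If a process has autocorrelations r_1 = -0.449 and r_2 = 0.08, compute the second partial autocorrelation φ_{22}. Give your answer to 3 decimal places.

φ_{22} = (r_2 − r_1²) / (1 − r_1²)
r_1² = (-0.449)² = 0.201601
Numerator = 0.08 − 0.2016 = -0.1216; denominator = 1 − 0.2016 = 0.7984
φ_{22} = -0.1216 / 0.7984 = -0.152

-0.152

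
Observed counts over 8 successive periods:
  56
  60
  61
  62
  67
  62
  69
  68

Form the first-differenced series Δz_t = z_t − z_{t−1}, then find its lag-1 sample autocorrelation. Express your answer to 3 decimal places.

-0.774

First differences Δz: 4, 1, 1, 5, -5, 7, -1
Mean of differences = 1.7143
Numerator Σ(Δz_t−Δz̄)(Δz_{t+1}−Δz̄) = -75.3673
Denominator Σ(Δz_t−Δz̄)² = 97.4286
r_1(Δz) = -75.3673 / 97.4286 = -0.774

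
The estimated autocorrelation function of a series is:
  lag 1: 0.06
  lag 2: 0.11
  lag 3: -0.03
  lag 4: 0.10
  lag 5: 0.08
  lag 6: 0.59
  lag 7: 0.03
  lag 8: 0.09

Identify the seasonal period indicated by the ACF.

6

The largest autocorrelation is r_6 = 0.59; the remaining lags stay at or below 0.11.
The dominant spike at lag 6 indicates a seasonal period of 6.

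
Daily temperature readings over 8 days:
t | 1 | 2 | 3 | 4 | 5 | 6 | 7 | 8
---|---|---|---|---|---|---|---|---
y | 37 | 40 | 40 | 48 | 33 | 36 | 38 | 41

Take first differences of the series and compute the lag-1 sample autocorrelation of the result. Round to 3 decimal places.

-0.479

First differences Δy: 3, 0, 8, -15, 3, 2, 3
Mean of differences = 0.5714
Numerator Σ(Δy_t−Δȳ)(Δy_{t+1}−Δȳ) = -152.1837
Denominator Σ(Δy_t−Δȳ)² = 317.7143
r_1(Δy) = -152.1837 / 317.7143 = -0.479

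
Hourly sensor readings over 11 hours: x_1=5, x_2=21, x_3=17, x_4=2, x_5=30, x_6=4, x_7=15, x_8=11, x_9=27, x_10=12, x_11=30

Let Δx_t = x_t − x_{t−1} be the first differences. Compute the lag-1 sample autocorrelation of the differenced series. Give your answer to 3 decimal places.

-0.719

First differences Δx: 16, -4, -15, 28, -26, 11, -4, 16, -15, 18
Mean of differences = 2.5000
Numerator Σ(Δx_t−Δx̄)(Δx_{t+1}−Δx̄) = -2039.7500
Denominator Σ(Δx_t−Δx̄)² = 2836.5000
r_1(Δx) = -2039.7500 / 2836.5000 = -0.719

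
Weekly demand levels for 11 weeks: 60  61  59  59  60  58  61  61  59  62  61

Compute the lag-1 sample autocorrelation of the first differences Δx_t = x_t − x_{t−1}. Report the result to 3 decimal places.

-0.581

First differences Δx: 1, -2, 0, 1, -2, 3, 0, -2, 3, -1
Mean of differences = 0.1000
Numerator Σ(Δx_t−Δx̄)(Δx_{t+1}−Δx̄) = -19.1100
Denominator Σ(Δx_t−Δx̄)² = 32.9000
r_1(Δx) = -19.1100 / 32.9000 = -0.581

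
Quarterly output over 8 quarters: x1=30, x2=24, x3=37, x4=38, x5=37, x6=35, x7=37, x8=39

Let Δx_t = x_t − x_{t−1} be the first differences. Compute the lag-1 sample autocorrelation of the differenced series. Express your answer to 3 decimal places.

First differences Δx: -6, 13, 1, -1, -2, 2, 2
Mean of differences = 1.2857
Numerator Σ(Δx_t−Δx̄)(Δx_{t+1}−Δx̄) = -82.3673
Denominator Σ(Δx_t−Δx̄)² = 207.4286
r_1(Δx) = -82.3673 / 207.4286 = -0.397

-0.397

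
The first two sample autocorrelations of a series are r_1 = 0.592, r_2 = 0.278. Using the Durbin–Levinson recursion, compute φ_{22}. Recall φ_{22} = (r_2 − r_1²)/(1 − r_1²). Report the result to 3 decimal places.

φ_{22} = (r_2 − r_1²) / (1 − r_1²)
r_1² = (0.592)² = 0.350464
Numerator = 0.278 − 0.3505 = -0.0725; denominator = 1 − 0.3505 = 0.6495
φ_{22} = -0.0725 / 0.6495 = -0.112

-0.112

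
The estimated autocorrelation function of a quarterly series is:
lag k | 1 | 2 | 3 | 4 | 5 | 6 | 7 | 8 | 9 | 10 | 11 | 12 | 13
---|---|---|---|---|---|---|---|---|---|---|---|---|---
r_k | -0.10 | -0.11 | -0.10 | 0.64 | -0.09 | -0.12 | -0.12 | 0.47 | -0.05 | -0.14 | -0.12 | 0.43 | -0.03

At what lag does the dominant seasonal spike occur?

The largest autocorrelation is r_4 = 0.64, with weaker echoes at lags 8 (0.47) and 12 (0.43); the remaining lags stay at or below -0.03.
The dominant spike at lag 4 indicates a seasonal period of 4.

4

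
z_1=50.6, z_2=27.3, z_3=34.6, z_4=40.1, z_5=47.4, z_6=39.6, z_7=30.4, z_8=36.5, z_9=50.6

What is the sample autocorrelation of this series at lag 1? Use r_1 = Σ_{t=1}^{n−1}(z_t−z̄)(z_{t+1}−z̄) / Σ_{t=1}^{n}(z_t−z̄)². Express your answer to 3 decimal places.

-0.133

Mean z̄ = (50.6 + 27.3 + 34.6 + 40.1 + 47.4 + 39.6 + 30.4 + 36.5 + 50.6)/9 = 39.6778
Numerator Σ_{t=1}^{8}(z_t−z̄)(z_{t+1}−z̄) = -76.3294
Denominator Σ(z_t−z̄)² = 573.5756
r_1 = -76.3294 / 573.5756 = -0.133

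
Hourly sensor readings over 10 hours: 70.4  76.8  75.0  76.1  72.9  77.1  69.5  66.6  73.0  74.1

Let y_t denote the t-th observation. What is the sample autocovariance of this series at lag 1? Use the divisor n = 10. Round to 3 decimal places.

Mean ȳ = (70.4 + 76.8 + 75.0 + 76.1 + 72.9 + 77.1 + 69.5 + 66.6 + 73.0 + 74.1)/10 = 73.1500
Σ_{t=1}^{9}(y_t−ȳ)(y_{t+1}−ȳ) = 10.7775
γ_1 = 10.7775 / 10 = 1.078

1.078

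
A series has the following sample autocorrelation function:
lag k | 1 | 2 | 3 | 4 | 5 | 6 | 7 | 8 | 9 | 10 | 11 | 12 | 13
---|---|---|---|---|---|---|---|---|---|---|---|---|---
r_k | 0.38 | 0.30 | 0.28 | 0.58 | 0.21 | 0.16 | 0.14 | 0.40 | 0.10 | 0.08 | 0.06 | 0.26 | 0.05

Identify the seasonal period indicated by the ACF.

The largest autocorrelation is r_4 = 0.58, with a weaker echo at lag 8 (0.40); the remaining lags stay at or below 0.38. The elevated value at lag 1 (0.38), dropping to 0.30 at lag 2, reflects decaying short-term dependence rather than seasonality.
The dominant spike at lag 4 indicates a seasonal period of 4.

4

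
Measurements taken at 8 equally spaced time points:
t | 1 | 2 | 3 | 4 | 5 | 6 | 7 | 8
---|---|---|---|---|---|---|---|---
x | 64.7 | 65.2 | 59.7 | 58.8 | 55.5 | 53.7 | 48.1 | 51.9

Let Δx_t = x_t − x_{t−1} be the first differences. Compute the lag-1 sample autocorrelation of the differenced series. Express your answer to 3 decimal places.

-0.512

First differences Δx: 0.5, -5.5, -0.9, -3.3, -1.8, -5.6, 3.8
Mean of differences = -1.8286
Numerator Σ(Δx_t−Δx̄)(Δx_{t+1}−Δx̄) = -34.7022
Denominator Σ(Δx_t−Δx̄)² = 67.8343
r_1(Δx) = -34.7022 / 67.8343 = -0.512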